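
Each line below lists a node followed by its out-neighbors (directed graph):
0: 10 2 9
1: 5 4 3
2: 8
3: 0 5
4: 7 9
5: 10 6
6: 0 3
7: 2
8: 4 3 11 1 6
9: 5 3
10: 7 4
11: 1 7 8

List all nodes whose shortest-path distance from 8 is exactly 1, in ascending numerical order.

Level 0: 8
Level 1: 1, 3, 4, 6, 11
Level 2: 0, 5, 7, 9
Level 3: 2, 10

1, 3, 4, 6, 11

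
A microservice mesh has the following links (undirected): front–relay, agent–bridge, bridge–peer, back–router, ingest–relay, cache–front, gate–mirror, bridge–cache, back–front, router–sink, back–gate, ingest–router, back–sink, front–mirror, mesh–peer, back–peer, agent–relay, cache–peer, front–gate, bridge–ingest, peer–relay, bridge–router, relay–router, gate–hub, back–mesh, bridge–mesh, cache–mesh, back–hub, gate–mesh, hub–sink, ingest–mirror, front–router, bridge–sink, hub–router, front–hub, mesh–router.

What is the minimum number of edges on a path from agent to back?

Level 0: agent
Level 1: bridge, relay
Level 2: cache, front, ingest, mesh, peer, router, sink
Level 3: back, gate, hub, mirror
back first appears at level 3.

3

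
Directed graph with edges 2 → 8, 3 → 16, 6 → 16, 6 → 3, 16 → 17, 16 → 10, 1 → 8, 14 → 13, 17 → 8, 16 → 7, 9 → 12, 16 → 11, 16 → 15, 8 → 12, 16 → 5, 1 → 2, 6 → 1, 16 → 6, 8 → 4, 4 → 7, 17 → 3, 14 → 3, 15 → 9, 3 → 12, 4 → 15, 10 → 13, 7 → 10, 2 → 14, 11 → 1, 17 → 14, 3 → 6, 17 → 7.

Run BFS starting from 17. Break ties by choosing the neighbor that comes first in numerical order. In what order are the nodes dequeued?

17 -> 3 -> 7 -> 8 -> 14 -> 6 -> 12 -> 16 -> 10 -> 4 -> 13 -> 1 -> 5 -> 11 -> 15 -> 2 -> 9

Visit 17; enqueue 3, 7, 8, 14 → queue [3, 7, 8, 14]
Visit 3; enqueue 6, 12, 16 → queue [7, 8, 14, 6, 12, 16]
Visit 7; enqueue 10 → queue [8, 14, 6, 12, 16, 10]
Visit 8; enqueue 4 → queue [14, 6, 12, 16, 10, 4]
Visit 14; enqueue 13 → queue [6, 12, 16, 10, 4, 13]
Visit 6; enqueue 1 → queue [12, 16, 10, 4, 13, 1]
Visit 12 → queue [16, 10, 4, 13, 1]
Visit 16; enqueue 5, 11, 15 → queue [10, 4, 13, 1, 5, 11, 15]
Visit 10 → queue [4, 13, 1, 5, 11, 15]
Visit 4 → queue [13, 1, 5, 11, 15]
Visit 13 → queue [1, 5, 11, 15]
Visit 1; enqueue 2 → queue [5, 11, 15, 2]
Visit 5 → queue [11, 15, 2]
Visit 11 → queue [15, 2]
Visit 15; enqueue 9 → queue [2, 9]
Visit 2 → queue [9]
Visit 9 → queue []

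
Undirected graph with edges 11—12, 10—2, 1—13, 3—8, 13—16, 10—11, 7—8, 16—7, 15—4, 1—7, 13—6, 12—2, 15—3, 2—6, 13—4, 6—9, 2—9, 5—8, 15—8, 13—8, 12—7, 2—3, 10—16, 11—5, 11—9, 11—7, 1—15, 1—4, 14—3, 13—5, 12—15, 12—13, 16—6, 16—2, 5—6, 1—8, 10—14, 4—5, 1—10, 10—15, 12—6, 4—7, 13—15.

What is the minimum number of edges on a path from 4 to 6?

Level 0: 4
Level 1: 1, 5, 7, 13, 15
Level 2: 3, 6, 8, 10, 11, 12, 16
Level 3: 2, 9, 14
6 first appears at level 2.

2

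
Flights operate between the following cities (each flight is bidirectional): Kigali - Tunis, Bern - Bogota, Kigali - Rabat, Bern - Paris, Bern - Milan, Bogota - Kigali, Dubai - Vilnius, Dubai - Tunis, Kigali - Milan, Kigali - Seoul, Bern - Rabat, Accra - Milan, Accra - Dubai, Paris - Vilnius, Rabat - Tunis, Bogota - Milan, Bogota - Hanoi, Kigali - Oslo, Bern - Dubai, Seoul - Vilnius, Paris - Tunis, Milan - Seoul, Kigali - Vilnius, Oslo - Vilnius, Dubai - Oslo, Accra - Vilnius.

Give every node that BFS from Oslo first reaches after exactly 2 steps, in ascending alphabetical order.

Level 0: Oslo
Level 1: Dubai, Kigali, Vilnius
Level 2: Accra, Bern, Bogota, Milan, Paris, Rabat, Seoul, Tunis
Level 3: Hanoi

Accra, Bern, Bogota, Milan, Paris, Rabat, Seoul, Tunis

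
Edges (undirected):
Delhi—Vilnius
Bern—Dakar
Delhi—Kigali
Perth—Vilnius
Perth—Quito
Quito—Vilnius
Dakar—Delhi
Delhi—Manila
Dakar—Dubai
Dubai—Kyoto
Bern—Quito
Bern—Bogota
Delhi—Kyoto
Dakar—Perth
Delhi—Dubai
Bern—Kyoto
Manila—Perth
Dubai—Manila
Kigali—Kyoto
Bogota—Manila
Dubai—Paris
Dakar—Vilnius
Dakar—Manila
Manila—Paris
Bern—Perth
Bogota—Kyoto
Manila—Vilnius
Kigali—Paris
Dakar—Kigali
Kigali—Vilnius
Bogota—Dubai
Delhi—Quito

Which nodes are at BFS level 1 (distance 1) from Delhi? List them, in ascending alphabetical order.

Level 0: Delhi
Level 1: Dakar, Dubai, Kigali, Kyoto, Manila, Quito, Vilnius
Level 2: Bern, Bogota, Paris, Perth

Dakar, Dubai, Kigali, Kyoto, Manila, Quito, Vilnius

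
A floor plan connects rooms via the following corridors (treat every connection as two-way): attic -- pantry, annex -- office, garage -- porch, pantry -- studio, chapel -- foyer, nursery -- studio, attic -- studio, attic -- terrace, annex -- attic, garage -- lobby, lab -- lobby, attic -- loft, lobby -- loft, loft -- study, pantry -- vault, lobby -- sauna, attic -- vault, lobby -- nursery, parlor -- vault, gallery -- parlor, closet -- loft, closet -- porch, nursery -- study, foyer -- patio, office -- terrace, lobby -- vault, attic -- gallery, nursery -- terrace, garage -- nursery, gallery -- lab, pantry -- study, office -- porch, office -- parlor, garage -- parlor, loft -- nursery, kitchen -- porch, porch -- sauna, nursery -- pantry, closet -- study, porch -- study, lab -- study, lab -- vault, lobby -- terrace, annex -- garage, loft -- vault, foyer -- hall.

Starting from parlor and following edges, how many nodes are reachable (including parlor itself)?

19

BFS from parlor visits: parlor, gallery, garage, office, vault, attic, lab, annex, lobby, nursery, porch, terrace, loft, pantry, studio, study, sauna, closet, kitchen
Reachable nodes: 19 of 23 total.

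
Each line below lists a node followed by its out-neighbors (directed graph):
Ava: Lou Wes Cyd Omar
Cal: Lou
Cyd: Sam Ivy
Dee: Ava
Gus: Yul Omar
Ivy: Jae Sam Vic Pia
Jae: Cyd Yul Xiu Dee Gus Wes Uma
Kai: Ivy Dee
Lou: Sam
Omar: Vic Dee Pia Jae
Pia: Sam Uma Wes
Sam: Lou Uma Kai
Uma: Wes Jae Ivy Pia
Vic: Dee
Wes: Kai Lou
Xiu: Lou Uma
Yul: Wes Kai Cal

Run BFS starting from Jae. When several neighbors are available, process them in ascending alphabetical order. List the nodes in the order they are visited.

Jae, Cyd, Dee, Gus, Uma, Wes, Xiu, Yul, Ivy, Sam, Ava, Omar, Pia, Kai, Lou, Cal, Vic

Visit Jae; enqueue Cyd, Dee, Gus, Uma, Wes, Xiu, Yul → queue [Cyd, Dee, Gus, Uma, Wes, Xiu, Yul]
Visit Cyd; enqueue Ivy, Sam → queue [Dee, Gus, Uma, Wes, Xiu, Yul, Ivy, Sam]
Visit Dee; enqueue Ava → queue [Gus, Uma, Wes, Xiu, Yul, Ivy, Sam, Ava]
Visit Gus; enqueue Omar → queue [Uma, Wes, Xiu, Yul, Ivy, Sam, Ava, Omar]
Visit Uma; enqueue Pia → queue [Wes, Xiu, Yul, Ivy, Sam, Ava, Omar, Pia]
Visit Wes; enqueue Kai, Lou → queue [Xiu, Yul, Ivy, Sam, Ava, Omar, Pia, Kai, Lou]
Visit Xiu → queue [Yul, Ivy, Sam, Ava, Omar, Pia, Kai, Lou]
Visit Yul; enqueue Cal → queue [Ivy, Sam, Ava, Omar, Pia, Kai, Lou, Cal]
Visit Ivy; enqueue Vic → queue [Sam, Ava, Omar, Pia, Kai, Lou, Cal, Vic]
Visit Sam → queue [Ava, Omar, Pia, Kai, Lou, Cal, Vic]
Visit Ava → queue [Omar, Pia, Kai, Lou, Cal, Vic]
Visit Omar → queue [Pia, Kai, Lou, Cal, Vic]
Visit Pia → queue [Kai, Lou, Cal, Vic]
Visit Kai → queue [Lou, Cal, Vic]
Visit Lou → queue [Cal, Vic]
Visit Cal → queue [Vic]
Visit Vic → queue []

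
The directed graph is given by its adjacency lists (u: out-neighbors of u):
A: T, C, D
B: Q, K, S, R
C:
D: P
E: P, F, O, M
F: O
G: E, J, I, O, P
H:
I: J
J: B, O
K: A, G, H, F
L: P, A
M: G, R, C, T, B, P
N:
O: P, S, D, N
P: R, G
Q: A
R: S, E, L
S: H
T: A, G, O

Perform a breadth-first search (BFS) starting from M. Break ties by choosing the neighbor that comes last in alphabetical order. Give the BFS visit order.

M, T, R, P, G, C, B, O, A, S, L, E, J, I, Q, K, N, D, H, F

Visit M; enqueue T, R, P, G, C, B → queue [T, R, P, G, C, B]
Visit T; enqueue O, A → queue [R, P, G, C, B, O, A]
Visit R; enqueue S, L, E → queue [P, G, C, B, O, A, S, L, E]
Visit P → queue [G, C, B, O, A, S, L, E]
Visit G; enqueue J, I → queue [C, B, O, A, S, L, E, J, I]
Visit C → queue [B, O, A, S, L, E, J, I]
Visit B; enqueue Q, K → queue [O, A, S, L, E, J, I, Q, K]
Visit O; enqueue N, D → queue [A, S, L, E, J, I, Q, K, N, D]
Visit A → queue [S, L, E, J, I, Q, K, N, D]
Visit S; enqueue H → queue [L, E, J, I, Q, K, N, D, H]
Visit L → queue [E, J, I, Q, K, N, D, H]
Visit E; enqueue F → queue [J, I, Q, K, N, D, H, F]
Visit J → queue [I, Q, K, N, D, H, F]
Visit I → queue [Q, K, N, D, H, F]
Visit Q → queue [K, N, D, H, F]
Visit K → queue [N, D, H, F]
Visit N → queue [D, H, F]
Visit D → queue [H, F]
Visit H → queue [F]
Visit F → queue []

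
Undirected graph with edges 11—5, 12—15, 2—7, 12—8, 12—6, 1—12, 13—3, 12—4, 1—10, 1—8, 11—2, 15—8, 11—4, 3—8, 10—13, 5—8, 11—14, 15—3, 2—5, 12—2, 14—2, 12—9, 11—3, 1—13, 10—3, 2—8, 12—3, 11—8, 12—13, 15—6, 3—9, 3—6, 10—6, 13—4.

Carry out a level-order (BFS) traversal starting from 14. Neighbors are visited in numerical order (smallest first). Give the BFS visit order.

Visit 14; enqueue 2, 11 → queue [2, 11]
Visit 2; enqueue 5, 7, 8, 12 → queue [11, 5, 7, 8, 12]
Visit 11; enqueue 3, 4 → queue [5, 7, 8, 12, 3, 4]
Visit 5 → queue [7, 8, 12, 3, 4]
Visit 7 → queue [8, 12, 3, 4]
Visit 8; enqueue 1, 15 → queue [12, 3, 4, 1, 15]
Visit 12; enqueue 6, 9, 13 → queue [3, 4, 1, 15, 6, 9, 13]
Visit 3; enqueue 10 → queue [4, 1, 15, 6, 9, 13, 10]
Visit 4 → queue [1, 15, 6, 9, 13, 10]
Visit 1 → queue [15, 6, 9, 13, 10]
Visit 15 → queue [6, 9, 13, 10]
Visit 6 → queue [9, 13, 10]
Visit 9 → queue [13, 10]
Visit 13 → queue [10]
Visit 10 → queue []

14 → 2 → 11 → 5 → 7 → 8 → 12 → 3 → 4 → 1 → 15 → 6 → 9 → 13 → 10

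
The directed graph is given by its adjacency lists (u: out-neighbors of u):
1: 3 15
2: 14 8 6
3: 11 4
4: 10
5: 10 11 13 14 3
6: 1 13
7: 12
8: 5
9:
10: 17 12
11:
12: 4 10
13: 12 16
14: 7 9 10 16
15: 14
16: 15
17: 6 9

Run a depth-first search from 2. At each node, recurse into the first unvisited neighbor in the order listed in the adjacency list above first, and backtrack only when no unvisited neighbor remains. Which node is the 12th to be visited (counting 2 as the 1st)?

Visit 2
2 → 14
14 → 7
7 → 12
12 → 4
4 → 10
10 → 17
17 → 6
6 → 1
1 → 3
3 → 11
1 → 15
6 → 13
13 → 16
17 → 9
2 → 8
8 → 5

Visit order: 2, 14, 7, 12, 4, 10, 17, 6, 1, 3, 11, 15, 13, 16, 9, 8, 5

15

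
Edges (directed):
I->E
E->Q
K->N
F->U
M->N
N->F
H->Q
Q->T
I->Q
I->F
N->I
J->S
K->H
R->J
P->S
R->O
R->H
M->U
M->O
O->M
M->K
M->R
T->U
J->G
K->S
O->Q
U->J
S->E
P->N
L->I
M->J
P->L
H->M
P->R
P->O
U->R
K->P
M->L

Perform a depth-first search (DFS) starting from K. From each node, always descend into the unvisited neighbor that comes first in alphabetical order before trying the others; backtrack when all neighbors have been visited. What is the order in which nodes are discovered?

Visit K
K → H
H → M
M → J
J → G
J → S
S → E
E → Q
Q → T
T → U
U → R
R → O
M → L
L → I
I → F
M → N
K → P

K → H → M → J → G → S → E → Q → T → U → R → O → L → I → F → N → P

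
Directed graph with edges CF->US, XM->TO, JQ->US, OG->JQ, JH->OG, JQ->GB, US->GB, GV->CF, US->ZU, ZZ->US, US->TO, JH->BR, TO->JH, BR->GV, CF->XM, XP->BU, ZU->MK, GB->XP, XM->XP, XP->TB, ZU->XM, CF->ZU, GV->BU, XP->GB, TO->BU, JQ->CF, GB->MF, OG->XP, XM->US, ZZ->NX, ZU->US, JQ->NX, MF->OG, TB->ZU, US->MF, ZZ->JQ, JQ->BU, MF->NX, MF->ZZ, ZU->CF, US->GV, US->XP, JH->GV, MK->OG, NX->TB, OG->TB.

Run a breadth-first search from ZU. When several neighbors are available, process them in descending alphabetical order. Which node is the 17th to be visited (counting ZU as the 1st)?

JQ

Visit ZU; enqueue XM, US, MK, CF → queue [XM, US, MK, CF]
Visit XM; enqueue XP, TO → queue [US, MK, CF, XP, TO]
Visit US; enqueue MF, GV, GB → queue [MK, CF, XP, TO, MF, GV, GB]
Visit MK; enqueue OG → queue [CF, XP, TO, MF, GV, GB, OG]
Visit CF → queue [XP, TO, MF, GV, GB, OG]
Visit XP; enqueue TB, BU → queue [TO, MF, GV, GB, OG, TB, BU]
Visit TO; enqueue JH → queue [MF, GV, GB, OG, TB, BU, JH]
Visit MF; enqueue ZZ, NX → queue [GV, GB, OG, TB, BU, JH, ZZ, NX]
Visit GV → queue [GB, OG, TB, BU, JH, ZZ, NX]
Visit GB → queue [OG, TB, BU, JH, ZZ, NX]
Visit OG; enqueue JQ → queue [TB, BU, JH, ZZ, NX, JQ]
Visit TB → queue [BU, JH, ZZ, NX, JQ]
Visit BU → queue [JH, ZZ, NX, JQ]
Visit JH; enqueue BR → queue [ZZ, NX, JQ, BR]
Visit ZZ → queue [NX, JQ, BR]
Visit NX → queue [JQ, BR]
Visit JQ → queue [BR]
Visit BR → queue []

Visit order: ZU, XM, US, MK, CF, XP, TO, MF, GV, GB, OG, TB, BU, JH, ZZ, NX, JQ, BR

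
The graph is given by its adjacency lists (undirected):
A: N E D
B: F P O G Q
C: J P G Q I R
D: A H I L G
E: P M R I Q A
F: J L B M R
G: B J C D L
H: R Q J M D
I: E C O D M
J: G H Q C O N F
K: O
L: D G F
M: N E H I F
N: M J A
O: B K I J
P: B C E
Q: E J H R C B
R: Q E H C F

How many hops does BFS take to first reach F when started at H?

2

Level 0: H
Level 1: D, J, M, Q, R
Level 2: A, B, C, E, F, G, I, L, N, O
Level 3: K, P
F first appears at level 2.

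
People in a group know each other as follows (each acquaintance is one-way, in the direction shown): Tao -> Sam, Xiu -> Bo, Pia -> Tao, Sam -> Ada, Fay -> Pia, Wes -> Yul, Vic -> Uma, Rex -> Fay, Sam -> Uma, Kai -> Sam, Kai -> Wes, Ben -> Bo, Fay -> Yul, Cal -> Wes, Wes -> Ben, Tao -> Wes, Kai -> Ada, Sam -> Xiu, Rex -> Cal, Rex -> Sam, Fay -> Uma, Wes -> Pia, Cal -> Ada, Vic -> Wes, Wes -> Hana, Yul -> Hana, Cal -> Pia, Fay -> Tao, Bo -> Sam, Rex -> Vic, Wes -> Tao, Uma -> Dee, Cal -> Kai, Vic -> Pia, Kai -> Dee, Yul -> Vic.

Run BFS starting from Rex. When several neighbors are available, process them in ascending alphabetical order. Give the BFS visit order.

Rex, Cal, Fay, Sam, Vic, Ada, Kai, Pia, Wes, Tao, Uma, Yul, Xiu, Dee, Ben, Hana, Bo

Visit Rex; enqueue Cal, Fay, Sam, Vic → queue [Cal, Fay, Sam, Vic]
Visit Cal; enqueue Ada, Kai, Pia, Wes → queue [Fay, Sam, Vic, Ada, Kai, Pia, Wes]
Visit Fay; enqueue Tao, Uma, Yul → queue [Sam, Vic, Ada, Kai, Pia, Wes, Tao, Uma, Yul]
Visit Sam; enqueue Xiu → queue [Vic, Ada, Kai, Pia, Wes, Tao, Uma, Yul, Xiu]
Visit Vic → queue [Ada, Kai, Pia, Wes, Tao, Uma, Yul, Xiu]
Visit Ada → queue [Kai, Pia, Wes, Tao, Uma, Yul, Xiu]
Visit Kai; enqueue Dee → queue [Pia, Wes, Tao, Uma, Yul, Xiu, Dee]
Visit Pia → queue [Wes, Tao, Uma, Yul, Xiu, Dee]
Visit Wes; enqueue Ben, Hana → queue [Tao, Uma, Yul, Xiu, Dee, Ben, Hana]
Visit Tao → queue [Uma, Yul, Xiu, Dee, Ben, Hana]
Visit Uma → queue [Yul, Xiu, Dee, Ben, Hana]
Visit Yul → queue [Xiu, Dee, Ben, Hana]
Visit Xiu; enqueue Bo → queue [Dee, Ben, Hana, Bo]
Visit Dee → queue [Ben, Hana, Bo]
Visit Ben → queue [Hana, Bo]
Visit Hana → queue [Bo]
Visit Bo → queue []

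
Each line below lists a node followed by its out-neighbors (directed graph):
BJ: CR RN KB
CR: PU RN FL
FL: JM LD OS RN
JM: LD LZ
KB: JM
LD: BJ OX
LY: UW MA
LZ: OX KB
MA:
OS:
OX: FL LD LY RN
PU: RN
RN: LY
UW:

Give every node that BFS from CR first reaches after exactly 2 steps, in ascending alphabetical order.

Level 0: CR
Level 1: FL, PU, RN
Level 2: JM, LD, LY, OS
Level 3: BJ, LZ, MA, OX, UW
Level 4: KB

JM, LD, LY, OS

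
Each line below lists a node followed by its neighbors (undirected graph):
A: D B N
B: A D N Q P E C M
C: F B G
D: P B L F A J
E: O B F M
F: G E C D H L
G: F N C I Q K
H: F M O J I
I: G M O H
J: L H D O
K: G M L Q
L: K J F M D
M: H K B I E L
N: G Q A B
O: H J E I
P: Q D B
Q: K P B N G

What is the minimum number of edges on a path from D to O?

2

Level 0: D
Level 1: A, B, F, J, L, P
Level 2: C, E, G, H, K, M, N, O, Q
Level 3: I
O first appears at level 2.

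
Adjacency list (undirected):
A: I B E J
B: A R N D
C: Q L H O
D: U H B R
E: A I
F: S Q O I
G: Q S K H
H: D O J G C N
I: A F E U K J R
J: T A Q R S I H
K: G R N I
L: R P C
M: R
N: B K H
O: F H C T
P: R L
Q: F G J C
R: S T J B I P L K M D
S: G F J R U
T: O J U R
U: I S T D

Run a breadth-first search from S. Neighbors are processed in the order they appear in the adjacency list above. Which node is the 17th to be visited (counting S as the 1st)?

M

Visit S; enqueue G, F, J, R, U → queue [G, F, J, R, U]
Visit G; enqueue Q, K, H → queue [F, J, R, U, Q, K, H]
Visit F; enqueue O, I → queue [J, R, U, Q, K, H, O, I]
Visit J; enqueue T, A → queue [R, U, Q, K, H, O, I, T, A]
Visit R; enqueue B, P, L, M, D → queue [U, Q, K, H, O, I, T, A, B, P, L, M, D]
Visit U → queue [Q, K, H, O, I, T, A, B, P, L, M, D]
Visit Q; enqueue C → queue [K, H, O, I, T, A, B, P, L, M, D, C]
Visit K; enqueue N → queue [H, O, I, T, A, B, P, L, M, D, C, N]
Visit H → queue [O, I, T, A, B, P, L, M, D, C, N]
Visit O → queue [I, T, A, B, P, L, M, D, C, N]
Visit I; enqueue E → queue [T, A, B, P, L, M, D, C, N, E]
Visit T → queue [A, B, P, L, M, D, C, N, E]
Visit A → queue [B, P, L, M, D, C, N, E]
Visit B → queue [P, L, M, D, C, N, E]
Visit P → queue [L, M, D, C, N, E]
Visit L → queue [M, D, C, N, E]
Visit M → queue [D, C, N, E]
Visit D → queue [C, N, E]
Visit C → queue [N, E]
Visit N → queue [E]
Visit E → queue []

Visit order: S, G, F, J, R, U, Q, K, H, O, I, T, A, B, P, L, M, D, C, N, E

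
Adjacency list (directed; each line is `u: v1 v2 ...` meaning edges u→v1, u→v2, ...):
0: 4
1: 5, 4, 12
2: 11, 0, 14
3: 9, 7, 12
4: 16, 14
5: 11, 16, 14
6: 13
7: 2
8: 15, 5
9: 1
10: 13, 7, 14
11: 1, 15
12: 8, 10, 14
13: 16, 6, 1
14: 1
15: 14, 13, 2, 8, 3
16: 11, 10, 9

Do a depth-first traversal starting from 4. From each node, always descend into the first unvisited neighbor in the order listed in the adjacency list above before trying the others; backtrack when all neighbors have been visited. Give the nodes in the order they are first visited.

4 -> 16 -> 11 -> 1 -> 5 -> 14 -> 12 -> 8 -> 15 -> 13 -> 6 -> 2 -> 0 -> 3 -> 9 -> 7 -> 10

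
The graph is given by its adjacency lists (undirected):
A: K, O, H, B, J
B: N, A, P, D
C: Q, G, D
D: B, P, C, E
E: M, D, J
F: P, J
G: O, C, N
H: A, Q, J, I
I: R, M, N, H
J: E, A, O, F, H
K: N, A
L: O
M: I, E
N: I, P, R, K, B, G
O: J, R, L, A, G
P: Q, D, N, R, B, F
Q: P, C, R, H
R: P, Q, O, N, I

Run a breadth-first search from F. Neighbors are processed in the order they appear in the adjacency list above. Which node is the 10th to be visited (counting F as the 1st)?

A

Visit F; enqueue P, J → queue [P, J]
Visit P; enqueue Q, D, N, R, B → queue [J, Q, D, N, R, B]
Visit J; enqueue E, A, O, H → queue [Q, D, N, R, B, E, A, O, H]
Visit Q; enqueue C → queue [D, N, R, B, E, A, O, H, C]
Visit D → queue [N, R, B, E, A, O, H, C]
Visit N; enqueue I, K, G → queue [R, B, E, A, O, H, C, I, K, G]
Visit R → queue [B, E, A, O, H, C, I, K, G]
Visit B → queue [E, A, O, H, C, I, K, G]
Visit E; enqueue M → queue [A, O, H, C, I, K, G, M]
Visit A → queue [O, H, C, I, K, G, M]
Visit O; enqueue L → queue [H, C, I, K, G, M, L]
Visit H → queue [C, I, K, G, M, L]
Visit C → queue [I, K, G, M, L]
Visit I → queue [K, G, M, L]
Visit K → queue [G, M, L]
Visit G → queue [M, L]
Visit M → queue [L]
Visit L → queue []

Visit order: F, P, J, Q, D, N, R, B, E, A, O, H, C, I, K, G, M, L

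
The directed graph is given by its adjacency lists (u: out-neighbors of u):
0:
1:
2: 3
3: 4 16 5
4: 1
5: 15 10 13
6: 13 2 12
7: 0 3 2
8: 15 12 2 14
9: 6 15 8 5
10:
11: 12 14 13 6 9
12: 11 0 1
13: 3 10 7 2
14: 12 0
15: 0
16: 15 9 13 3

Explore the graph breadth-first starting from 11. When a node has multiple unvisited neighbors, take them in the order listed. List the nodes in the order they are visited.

Visit 11; enqueue 12, 14, 13, 6, 9 → queue [12, 14, 13, 6, 9]
Visit 12; enqueue 0, 1 → queue [14, 13, 6, 9, 0, 1]
Visit 14 → queue [13, 6, 9, 0, 1]
Visit 13; enqueue 3, 10, 7, 2 → queue [6, 9, 0, 1, 3, 10, 7, 2]
Visit 6 → queue [9, 0, 1, 3, 10, 7, 2]
Visit 9; enqueue 15, 8, 5 → queue [0, 1, 3, 10, 7, 2, 15, 8, 5]
Visit 0 → queue [1, 3, 10, 7, 2, 15, 8, 5]
Visit 1 → queue [3, 10, 7, 2, 15, 8, 5]
Visit 3; enqueue 4, 16 → queue [10, 7, 2, 15, 8, 5, 4, 16]
Visit 10 → queue [7, 2, 15, 8, 5, 4, 16]
Visit 7 → queue [2, 15, 8, 5, 4, 16]
Visit 2 → queue [15, 8, 5, 4, 16]
Visit 15 → queue [8, 5, 4, 16]
Visit 8 → queue [5, 4, 16]
Visit 5 → queue [4, 16]
Visit 4 → queue [16]
Visit 16 → queue []

11, 12, 14, 13, 6, 9, 0, 1, 3, 10, 7, 2, 15, 8, 5, 4, 16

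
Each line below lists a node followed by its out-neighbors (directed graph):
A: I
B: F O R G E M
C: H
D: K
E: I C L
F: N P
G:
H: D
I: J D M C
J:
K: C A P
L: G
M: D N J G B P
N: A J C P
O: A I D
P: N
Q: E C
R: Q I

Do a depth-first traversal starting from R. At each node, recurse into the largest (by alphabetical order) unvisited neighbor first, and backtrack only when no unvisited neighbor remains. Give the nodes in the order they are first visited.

R, Q, E, L, G, I, M, P, N, J, C, H, D, K, A, B, O, F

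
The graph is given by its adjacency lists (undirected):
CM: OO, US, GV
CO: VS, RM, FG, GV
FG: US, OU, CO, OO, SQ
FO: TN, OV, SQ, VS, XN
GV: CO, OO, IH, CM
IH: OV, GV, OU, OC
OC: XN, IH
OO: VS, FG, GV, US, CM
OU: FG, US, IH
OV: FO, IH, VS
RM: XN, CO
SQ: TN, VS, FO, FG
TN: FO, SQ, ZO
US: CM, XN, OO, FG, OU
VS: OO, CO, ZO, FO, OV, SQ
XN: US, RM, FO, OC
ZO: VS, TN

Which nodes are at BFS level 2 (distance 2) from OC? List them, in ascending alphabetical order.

FO, GV, OU, OV, RM, US

Level 0: OC
Level 1: IH, XN
Level 2: FO, GV, OU, OV, RM, US
Level 3: CM, CO, FG, OO, SQ, TN, VS
Level 4: ZO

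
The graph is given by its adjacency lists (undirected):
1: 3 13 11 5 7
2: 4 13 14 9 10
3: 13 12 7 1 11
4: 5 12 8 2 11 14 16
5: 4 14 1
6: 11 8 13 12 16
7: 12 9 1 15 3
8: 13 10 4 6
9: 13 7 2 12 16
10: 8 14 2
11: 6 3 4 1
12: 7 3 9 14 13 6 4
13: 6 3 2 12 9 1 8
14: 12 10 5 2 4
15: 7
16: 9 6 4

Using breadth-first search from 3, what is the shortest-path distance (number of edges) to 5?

2

Level 0: 3
Level 1: 1, 7, 11, 12, 13
Level 2: 2, 4, 5, 6, 8, 9, 14, 15
Level 3: 10, 16
5 first appears at level 2.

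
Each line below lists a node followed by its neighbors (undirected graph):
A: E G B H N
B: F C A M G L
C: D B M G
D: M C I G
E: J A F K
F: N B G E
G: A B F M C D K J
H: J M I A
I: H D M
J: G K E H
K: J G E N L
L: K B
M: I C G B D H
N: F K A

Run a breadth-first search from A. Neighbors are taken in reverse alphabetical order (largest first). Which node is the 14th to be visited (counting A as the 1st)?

L

Visit A; enqueue N, H, G, E, B → queue [N, H, G, E, B]
Visit N; enqueue K, F → queue [H, G, E, B, K, F]
Visit H; enqueue M, J, I → queue [G, E, B, K, F, M, J, I]
Visit G; enqueue D, C → queue [E, B, K, F, M, J, I, D, C]
Visit E → queue [B, K, F, M, J, I, D, C]
Visit B; enqueue L → queue [K, F, M, J, I, D, C, L]
Visit K → queue [F, M, J, I, D, C, L]
Visit F → queue [M, J, I, D, C, L]
Visit M → queue [J, I, D, C, L]
Visit J → queue [I, D, C, L]
Visit I → queue [D, C, L]
Visit D → queue [C, L]
Visit C → queue [L]
Visit L → queue []

Visit order: A, N, H, G, E, B, K, F, M, J, I, D, C, L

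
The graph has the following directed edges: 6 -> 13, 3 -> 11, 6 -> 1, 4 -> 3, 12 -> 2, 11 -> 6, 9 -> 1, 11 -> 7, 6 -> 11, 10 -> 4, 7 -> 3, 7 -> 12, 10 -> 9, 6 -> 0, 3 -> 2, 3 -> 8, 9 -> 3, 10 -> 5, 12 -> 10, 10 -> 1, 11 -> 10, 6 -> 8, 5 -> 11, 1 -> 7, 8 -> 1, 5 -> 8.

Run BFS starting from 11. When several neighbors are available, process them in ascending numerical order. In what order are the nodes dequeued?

Visit 11; enqueue 6, 7, 10 → queue [6, 7, 10]
Visit 6; enqueue 0, 1, 8, 13 → queue [7, 10, 0, 1, 8, 13]
Visit 7; enqueue 3, 12 → queue [10, 0, 1, 8, 13, 3, 12]
Visit 10; enqueue 4, 5, 9 → queue [0, 1, 8, 13, 3, 12, 4, 5, 9]
Visit 0 → queue [1, 8, 13, 3, 12, 4, 5, 9]
Visit 1 → queue [8, 13, 3, 12, 4, 5, 9]
Visit 8 → queue [13, 3, 12, 4, 5, 9]
Visit 13 → queue [3, 12, 4, 5, 9]
Visit 3; enqueue 2 → queue [12, 4, 5, 9, 2]
Visit 12 → queue [4, 5, 9, 2]
Visit 4 → queue [5, 9, 2]
Visit 5 → queue [9, 2]
Visit 9 → queue [2]
Visit 2 → queue []

11 → 6 → 7 → 10 → 0 → 1 → 8 → 13 → 3 → 12 → 4 → 5 → 9 → 2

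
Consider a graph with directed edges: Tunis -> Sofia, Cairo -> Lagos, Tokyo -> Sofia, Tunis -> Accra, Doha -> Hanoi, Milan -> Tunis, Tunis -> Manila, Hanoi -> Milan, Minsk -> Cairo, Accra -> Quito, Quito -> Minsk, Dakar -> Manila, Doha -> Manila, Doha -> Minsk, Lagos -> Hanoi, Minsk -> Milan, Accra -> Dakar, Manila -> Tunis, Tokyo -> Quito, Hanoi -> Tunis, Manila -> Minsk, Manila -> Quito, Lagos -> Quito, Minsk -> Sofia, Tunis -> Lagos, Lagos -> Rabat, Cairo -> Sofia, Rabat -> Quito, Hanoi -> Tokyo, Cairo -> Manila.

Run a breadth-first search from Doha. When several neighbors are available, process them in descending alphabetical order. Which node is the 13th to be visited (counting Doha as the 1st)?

Rabat

Visit Doha; enqueue Minsk, Manila, Hanoi → queue [Minsk, Manila, Hanoi]
Visit Minsk; enqueue Sofia, Milan, Cairo → queue [Manila, Hanoi, Sofia, Milan, Cairo]
Visit Manila; enqueue Tunis, Quito → queue [Hanoi, Sofia, Milan, Cairo, Tunis, Quito]
Visit Hanoi; enqueue Tokyo → queue [Sofia, Milan, Cairo, Tunis, Quito, Tokyo]
Visit Sofia → queue [Milan, Cairo, Tunis, Quito, Tokyo]
Visit Milan → queue [Cairo, Tunis, Quito, Tokyo]
Visit Cairo; enqueue Lagos → queue [Tunis, Quito, Tokyo, Lagos]
Visit Tunis; enqueue Accra → queue [Quito, Tokyo, Lagos, Accra]
Visit Quito → queue [Tokyo, Lagos, Accra]
Visit Tokyo → queue [Lagos, Accra]
Visit Lagos; enqueue Rabat → queue [Accra, Rabat]
Visit Accra; enqueue Dakar → queue [Rabat, Dakar]
Visit Rabat → queue [Dakar]
Visit Dakar → queue []

Visit order: Doha, Minsk, Manila, Hanoi, Sofia, Milan, Cairo, Tunis, Quito, Tokyo, Lagos, Accra, Rabat, Dakar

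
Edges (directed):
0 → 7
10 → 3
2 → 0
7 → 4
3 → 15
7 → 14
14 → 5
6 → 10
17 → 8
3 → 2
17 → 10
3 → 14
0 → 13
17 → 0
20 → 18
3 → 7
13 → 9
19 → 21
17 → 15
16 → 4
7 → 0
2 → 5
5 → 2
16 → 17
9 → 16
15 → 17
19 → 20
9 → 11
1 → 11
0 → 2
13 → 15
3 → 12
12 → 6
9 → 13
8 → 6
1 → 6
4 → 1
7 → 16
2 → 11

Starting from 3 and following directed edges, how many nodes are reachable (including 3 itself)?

BFS from 3 visits: 3, 15, 14, 12, 7, 2, 17, 5, 6, 16, 4, 0, 11, 10, 8, 1, 13, 9
Reachable nodes: 18 of 22 total.

18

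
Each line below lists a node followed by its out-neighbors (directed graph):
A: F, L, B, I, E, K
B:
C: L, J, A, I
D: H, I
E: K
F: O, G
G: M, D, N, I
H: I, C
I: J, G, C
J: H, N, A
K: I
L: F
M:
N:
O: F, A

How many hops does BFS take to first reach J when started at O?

Level 0: O
Level 1: A, F
Level 2: B, E, G, I, K, L
Level 3: C, D, J, M, N
Level 4: H
J first appears at level 3.

3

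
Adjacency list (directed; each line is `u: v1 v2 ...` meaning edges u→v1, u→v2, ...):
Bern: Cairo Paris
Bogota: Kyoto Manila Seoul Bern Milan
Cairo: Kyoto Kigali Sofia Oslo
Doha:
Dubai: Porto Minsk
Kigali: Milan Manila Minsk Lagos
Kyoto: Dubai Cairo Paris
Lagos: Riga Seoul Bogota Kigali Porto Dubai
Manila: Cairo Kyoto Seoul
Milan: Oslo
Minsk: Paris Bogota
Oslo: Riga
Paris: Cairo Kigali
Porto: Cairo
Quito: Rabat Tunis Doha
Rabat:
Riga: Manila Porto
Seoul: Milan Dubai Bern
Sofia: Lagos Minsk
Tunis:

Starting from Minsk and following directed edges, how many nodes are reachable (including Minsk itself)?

16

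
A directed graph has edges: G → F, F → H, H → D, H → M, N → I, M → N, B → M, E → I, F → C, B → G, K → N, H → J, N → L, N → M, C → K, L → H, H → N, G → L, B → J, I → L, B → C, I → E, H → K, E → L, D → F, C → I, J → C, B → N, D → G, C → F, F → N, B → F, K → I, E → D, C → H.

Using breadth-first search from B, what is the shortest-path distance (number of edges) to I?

Level 0: B
Level 1: C, F, G, J, M, N
Level 2: H, I, K, L
Level 3: D, E
I first appears at level 2.

2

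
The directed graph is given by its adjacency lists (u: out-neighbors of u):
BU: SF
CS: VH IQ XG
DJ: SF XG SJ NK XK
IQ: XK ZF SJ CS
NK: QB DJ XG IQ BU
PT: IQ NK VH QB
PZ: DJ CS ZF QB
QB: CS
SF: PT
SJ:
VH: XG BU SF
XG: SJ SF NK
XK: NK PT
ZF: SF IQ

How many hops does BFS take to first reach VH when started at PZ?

Level 0: PZ
Level 1: CS, DJ, QB, ZF
Level 2: IQ, NK, SF, SJ, VH, XG, XK
Level 3: BU, PT
VH first appears at level 2.

2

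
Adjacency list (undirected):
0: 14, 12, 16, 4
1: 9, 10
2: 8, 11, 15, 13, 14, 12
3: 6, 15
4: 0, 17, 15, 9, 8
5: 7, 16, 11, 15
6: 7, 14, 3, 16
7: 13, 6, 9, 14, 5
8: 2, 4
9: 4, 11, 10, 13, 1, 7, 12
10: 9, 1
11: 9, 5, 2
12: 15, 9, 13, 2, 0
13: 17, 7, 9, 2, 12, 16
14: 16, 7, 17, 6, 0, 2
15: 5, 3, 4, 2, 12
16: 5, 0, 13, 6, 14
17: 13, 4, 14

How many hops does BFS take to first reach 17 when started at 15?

2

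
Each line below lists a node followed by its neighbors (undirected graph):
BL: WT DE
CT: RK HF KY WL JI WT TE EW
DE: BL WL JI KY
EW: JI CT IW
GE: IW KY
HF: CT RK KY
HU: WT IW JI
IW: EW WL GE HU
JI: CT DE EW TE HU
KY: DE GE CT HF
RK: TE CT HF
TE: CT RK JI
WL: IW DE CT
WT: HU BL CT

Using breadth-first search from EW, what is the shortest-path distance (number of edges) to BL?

Level 0: EW
Level 1: CT, IW, JI
Level 2: DE, GE, HF, HU, KY, RK, TE, WL, WT
Level 3: BL
BL first appears at level 3.

3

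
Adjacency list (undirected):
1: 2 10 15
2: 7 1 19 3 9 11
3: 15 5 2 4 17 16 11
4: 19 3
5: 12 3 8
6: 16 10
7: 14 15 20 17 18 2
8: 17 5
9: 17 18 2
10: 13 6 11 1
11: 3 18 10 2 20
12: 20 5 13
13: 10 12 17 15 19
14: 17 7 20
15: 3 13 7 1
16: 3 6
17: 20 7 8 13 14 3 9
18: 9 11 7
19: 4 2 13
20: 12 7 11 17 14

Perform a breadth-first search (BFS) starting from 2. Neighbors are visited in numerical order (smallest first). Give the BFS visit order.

Visit 2; enqueue 1, 3, 7, 9, 11, 19 → queue [1, 3, 7, 9, 11, 19]
Visit 1; enqueue 10, 15 → queue [3, 7, 9, 11, 19, 10, 15]
Visit 3; enqueue 4, 5, 16, 17 → queue [7, 9, 11, 19, 10, 15, 4, 5, 16, 17]
Visit 7; enqueue 14, 18, 20 → queue [9, 11, 19, 10, 15, 4, 5, 16, 17, 14, 18, 20]
Visit 9 → queue [11, 19, 10, 15, 4, 5, 16, 17, 14, 18, 20]
Visit 11 → queue [19, 10, 15, 4, 5, 16, 17, 14, 18, 20]
Visit 19; enqueue 13 → queue [10, 15, 4, 5, 16, 17, 14, 18, 20, 13]
Visit 10; enqueue 6 → queue [15, 4, 5, 16, 17, 14, 18, 20, 13, 6]
Visit 15 → queue [4, 5, 16, 17, 14, 18, 20, 13, 6]
Visit 4 → queue [5, 16, 17, 14, 18, 20, 13, 6]
Visit 5; enqueue 8, 12 → queue [16, 17, 14, 18, 20, 13, 6, 8, 12]
Visit 16 → queue [17, 14, 18, 20, 13, 6, 8, 12]
Visit 17 → queue [14, 18, 20, 13, 6, 8, 12]
Visit 14 → queue [18, 20, 13, 6, 8, 12]
Visit 18 → queue [20, 13, 6, 8, 12]
Visit 20 → queue [13, 6, 8, 12]
Visit 13 → queue [6, 8, 12]
Visit 6 → queue [8, 12]
Visit 8 → queue [12]
Visit 12 → queue []

2 1 3 7 9 11 19 10 15 4 5 16 17 14 18 20 13 6 8 12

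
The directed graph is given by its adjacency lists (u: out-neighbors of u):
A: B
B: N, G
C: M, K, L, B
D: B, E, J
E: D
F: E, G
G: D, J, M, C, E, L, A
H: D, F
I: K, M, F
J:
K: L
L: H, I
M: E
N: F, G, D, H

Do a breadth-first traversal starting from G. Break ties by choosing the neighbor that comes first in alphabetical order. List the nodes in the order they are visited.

Visit G; enqueue A, C, D, E, J, L, M → queue [A, C, D, E, J, L, M]
Visit A; enqueue B → queue [C, D, E, J, L, M, B]
Visit C; enqueue K → queue [D, E, J, L, M, B, K]
Visit D → queue [E, J, L, M, B, K]
Visit E → queue [J, L, M, B, K]
Visit J → queue [L, M, B, K]
Visit L; enqueue H, I → queue [M, B, K, H, I]
Visit M → queue [B, K, H, I]
Visit B; enqueue N → queue [K, H, I, N]
Visit K → queue [H, I, N]
Visit H; enqueue F → queue [I, N, F]
Visit I → queue [N, F]
Visit N → queue [F]
Visit F → queue []

G → A → C → D → E → J → L → M → B → K → H → I → N → F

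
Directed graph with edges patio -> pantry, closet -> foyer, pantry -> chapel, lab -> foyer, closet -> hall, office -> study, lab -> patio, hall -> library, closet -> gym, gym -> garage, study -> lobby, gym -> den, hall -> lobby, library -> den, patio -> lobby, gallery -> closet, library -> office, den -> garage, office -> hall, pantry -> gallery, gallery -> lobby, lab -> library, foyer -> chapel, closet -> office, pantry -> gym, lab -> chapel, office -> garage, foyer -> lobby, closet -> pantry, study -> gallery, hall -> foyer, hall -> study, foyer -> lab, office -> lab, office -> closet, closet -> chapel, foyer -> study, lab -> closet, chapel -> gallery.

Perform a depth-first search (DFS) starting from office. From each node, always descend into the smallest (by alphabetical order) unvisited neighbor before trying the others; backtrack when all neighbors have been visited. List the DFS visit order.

office → closet → chapel → gallery → lobby → foyer → lab → library → den → garage → patio → pantry → gym → study → hall

Visit office
office → closet
closet → chapel
chapel → gallery
gallery → lobby
closet → foyer
foyer → lab
lab → library
library → den
den → garage
lab → patio
patio → pantry
pantry → gym
foyer → study
closet → hall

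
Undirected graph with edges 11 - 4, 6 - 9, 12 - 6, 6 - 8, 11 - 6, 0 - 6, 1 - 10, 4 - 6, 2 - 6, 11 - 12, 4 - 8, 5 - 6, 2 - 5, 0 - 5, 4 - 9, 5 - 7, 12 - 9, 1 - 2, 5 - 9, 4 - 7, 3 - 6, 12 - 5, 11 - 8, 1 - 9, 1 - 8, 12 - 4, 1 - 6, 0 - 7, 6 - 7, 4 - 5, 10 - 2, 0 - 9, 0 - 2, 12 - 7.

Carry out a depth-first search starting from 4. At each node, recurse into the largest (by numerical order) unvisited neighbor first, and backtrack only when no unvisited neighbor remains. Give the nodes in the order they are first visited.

Visit 4
4 → 12
12 → 11
11 → 8
8 → 6
6 → 9
9 → 5
5 → 7
7 → 0
0 → 2
2 → 10
10 → 1
6 → 3

4, 12, 11, 8, 6, 9, 5, 7, 0, 2, 10, 1, 3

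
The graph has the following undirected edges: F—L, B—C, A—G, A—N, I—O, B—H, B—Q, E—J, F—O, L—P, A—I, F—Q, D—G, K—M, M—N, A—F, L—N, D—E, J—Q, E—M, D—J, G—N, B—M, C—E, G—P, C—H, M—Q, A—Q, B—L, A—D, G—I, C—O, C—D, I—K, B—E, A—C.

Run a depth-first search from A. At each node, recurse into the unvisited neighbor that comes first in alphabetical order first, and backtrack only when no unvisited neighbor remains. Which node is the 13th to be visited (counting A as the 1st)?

O

Visit A
A → C
C → B
B → E
E → D
D → G
G → I
I → K
K → M
M → N
N → L
L → F
F → O
F → Q
Q → J
L → P
B → H

Visit order: A, C, B, E, D, G, I, K, M, N, L, F, O, Q, J, P, H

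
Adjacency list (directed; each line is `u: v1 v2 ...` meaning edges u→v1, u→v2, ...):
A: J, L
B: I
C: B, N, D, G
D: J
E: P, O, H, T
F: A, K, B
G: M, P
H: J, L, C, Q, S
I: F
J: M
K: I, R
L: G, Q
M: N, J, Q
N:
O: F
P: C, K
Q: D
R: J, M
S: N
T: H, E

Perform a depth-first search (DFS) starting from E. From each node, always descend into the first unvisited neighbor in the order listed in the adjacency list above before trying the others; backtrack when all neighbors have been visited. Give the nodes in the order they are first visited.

E P C B I F A J M N Q D L G K R O H S T

Visit E
E → P
P → C
C → B
B → I
I → F
F → A
A → J
J → M
M → N
M → Q
Q → D
A → L
L → G
F → K
K → R
E → O
E → H
H → S
E → T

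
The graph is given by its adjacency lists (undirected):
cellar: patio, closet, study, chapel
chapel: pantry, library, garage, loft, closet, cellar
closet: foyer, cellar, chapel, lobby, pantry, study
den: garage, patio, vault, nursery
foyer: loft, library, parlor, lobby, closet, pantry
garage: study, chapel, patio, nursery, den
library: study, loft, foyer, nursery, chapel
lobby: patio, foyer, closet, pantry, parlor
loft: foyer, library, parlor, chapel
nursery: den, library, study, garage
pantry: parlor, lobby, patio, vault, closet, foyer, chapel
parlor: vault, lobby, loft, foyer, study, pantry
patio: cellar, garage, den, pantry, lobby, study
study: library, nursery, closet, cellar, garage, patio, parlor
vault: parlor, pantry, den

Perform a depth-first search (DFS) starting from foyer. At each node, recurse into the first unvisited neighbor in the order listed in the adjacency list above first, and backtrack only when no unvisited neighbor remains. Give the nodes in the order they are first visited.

foyer, loft, library, study, nursery, den, garage, chapel, pantry, parlor, vault, lobby, patio, cellar, closet

Visit foyer
foyer → loft
loft → library
library → study
study → nursery
nursery → den
den → garage
garage → chapel
chapel → pantry
pantry → parlor
parlor → vault
parlor → lobby
lobby → patio
patio → cellar
cellar → closet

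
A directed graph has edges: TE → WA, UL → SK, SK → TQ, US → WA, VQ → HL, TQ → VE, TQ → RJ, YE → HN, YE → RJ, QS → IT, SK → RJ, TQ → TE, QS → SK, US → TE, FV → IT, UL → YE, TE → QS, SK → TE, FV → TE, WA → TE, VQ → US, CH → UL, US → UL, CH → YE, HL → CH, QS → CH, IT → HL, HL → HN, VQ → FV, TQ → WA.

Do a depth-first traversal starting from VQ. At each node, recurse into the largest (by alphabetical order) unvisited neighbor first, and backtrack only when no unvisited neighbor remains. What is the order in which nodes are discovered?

Visit VQ
VQ → US
US → WA
WA → TE
TE → QS
QS → SK
SK → TQ
TQ → VE
TQ → RJ
QS → IT
IT → HL
HL → HN
HL → CH
CH → YE
CH → UL
VQ → FV

VQ, US, WA, TE, QS, SK, TQ, VE, RJ, IT, HL, HN, CH, YE, UL, FV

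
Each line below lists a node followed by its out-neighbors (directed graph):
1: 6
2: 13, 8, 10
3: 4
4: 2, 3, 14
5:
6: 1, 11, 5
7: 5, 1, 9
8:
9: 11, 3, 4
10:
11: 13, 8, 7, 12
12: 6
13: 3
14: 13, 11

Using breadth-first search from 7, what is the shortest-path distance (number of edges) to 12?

Level 0: 7
Level 1: 1, 5, 9
Level 2: 3, 4, 6, 11
Level 3: 2, 8, 12, 13, 14
Level 4: 10
12 first appears at level 3.

3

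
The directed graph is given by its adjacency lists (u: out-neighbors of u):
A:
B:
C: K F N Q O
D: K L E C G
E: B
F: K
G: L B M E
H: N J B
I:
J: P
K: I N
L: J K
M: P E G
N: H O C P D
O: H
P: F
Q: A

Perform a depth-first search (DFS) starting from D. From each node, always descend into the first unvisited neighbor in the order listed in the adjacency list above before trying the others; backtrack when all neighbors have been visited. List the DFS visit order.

D -> K -> I -> N -> H -> J -> P -> F -> B -> O -> C -> Q -> A -> L -> E -> G -> M

Visit D
D → K
K → I
K → N
N → H
H → J
J → P
P → F
H → B
N → O
N → C
C → Q
Q → A
D → L
D → E
D → G
G → M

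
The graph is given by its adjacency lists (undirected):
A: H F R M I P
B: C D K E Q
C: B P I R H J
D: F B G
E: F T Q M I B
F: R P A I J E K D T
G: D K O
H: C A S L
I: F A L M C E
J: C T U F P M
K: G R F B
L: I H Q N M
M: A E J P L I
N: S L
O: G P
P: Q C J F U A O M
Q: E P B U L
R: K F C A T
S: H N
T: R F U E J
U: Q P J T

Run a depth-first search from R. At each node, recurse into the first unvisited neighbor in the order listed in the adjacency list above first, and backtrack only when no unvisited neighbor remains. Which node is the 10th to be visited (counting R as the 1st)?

U

Visit R
R → K
K → G
G → D
D → F
F → P
P → Q
Q → E
E → T
T → U
U → J
J → C
C → B
C → I
I → A
A → H
H → S
S → N
N → L
L → M
P → O

Visit order: R, K, G, D, F, P, Q, E, T, U, J, C, B, I, A, H, S, N, L, M, O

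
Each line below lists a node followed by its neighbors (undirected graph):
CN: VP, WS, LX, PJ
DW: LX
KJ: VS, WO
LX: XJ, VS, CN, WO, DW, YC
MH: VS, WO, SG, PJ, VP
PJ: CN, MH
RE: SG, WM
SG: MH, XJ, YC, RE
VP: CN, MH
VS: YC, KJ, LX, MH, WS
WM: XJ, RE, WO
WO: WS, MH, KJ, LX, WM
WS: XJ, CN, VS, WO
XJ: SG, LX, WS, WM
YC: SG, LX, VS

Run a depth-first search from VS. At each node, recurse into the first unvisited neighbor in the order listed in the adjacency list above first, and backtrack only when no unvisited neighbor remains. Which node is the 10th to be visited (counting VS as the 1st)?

VP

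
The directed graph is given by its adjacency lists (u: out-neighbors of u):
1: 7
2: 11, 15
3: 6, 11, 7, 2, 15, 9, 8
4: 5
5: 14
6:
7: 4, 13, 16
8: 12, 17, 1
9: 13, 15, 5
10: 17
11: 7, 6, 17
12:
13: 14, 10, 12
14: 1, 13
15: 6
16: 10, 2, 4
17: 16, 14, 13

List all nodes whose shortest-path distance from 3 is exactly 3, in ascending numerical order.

Level 0: 3
Level 1: 2, 6, 7, 8, 9, 11, 15
Level 2: 1, 4, 5, 12, 13, 16, 17
Level 3: 10, 14

10, 14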